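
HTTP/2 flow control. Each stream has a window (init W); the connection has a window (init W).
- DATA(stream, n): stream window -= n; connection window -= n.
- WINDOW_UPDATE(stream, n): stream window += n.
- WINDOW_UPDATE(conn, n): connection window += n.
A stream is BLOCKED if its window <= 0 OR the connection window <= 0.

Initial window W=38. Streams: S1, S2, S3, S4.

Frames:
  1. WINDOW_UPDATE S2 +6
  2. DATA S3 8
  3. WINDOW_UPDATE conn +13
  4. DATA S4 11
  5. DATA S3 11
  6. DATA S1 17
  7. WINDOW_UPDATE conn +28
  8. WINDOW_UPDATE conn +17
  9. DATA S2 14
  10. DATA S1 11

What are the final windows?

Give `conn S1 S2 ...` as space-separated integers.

Op 1: conn=38 S1=38 S2=44 S3=38 S4=38 blocked=[]
Op 2: conn=30 S1=38 S2=44 S3=30 S4=38 blocked=[]
Op 3: conn=43 S1=38 S2=44 S3=30 S4=38 blocked=[]
Op 4: conn=32 S1=38 S2=44 S3=30 S4=27 blocked=[]
Op 5: conn=21 S1=38 S2=44 S3=19 S4=27 blocked=[]
Op 6: conn=4 S1=21 S2=44 S3=19 S4=27 blocked=[]
Op 7: conn=32 S1=21 S2=44 S3=19 S4=27 blocked=[]
Op 8: conn=49 S1=21 S2=44 S3=19 S4=27 blocked=[]
Op 9: conn=35 S1=21 S2=30 S3=19 S4=27 blocked=[]
Op 10: conn=24 S1=10 S2=30 S3=19 S4=27 blocked=[]

Answer: 24 10 30 19 27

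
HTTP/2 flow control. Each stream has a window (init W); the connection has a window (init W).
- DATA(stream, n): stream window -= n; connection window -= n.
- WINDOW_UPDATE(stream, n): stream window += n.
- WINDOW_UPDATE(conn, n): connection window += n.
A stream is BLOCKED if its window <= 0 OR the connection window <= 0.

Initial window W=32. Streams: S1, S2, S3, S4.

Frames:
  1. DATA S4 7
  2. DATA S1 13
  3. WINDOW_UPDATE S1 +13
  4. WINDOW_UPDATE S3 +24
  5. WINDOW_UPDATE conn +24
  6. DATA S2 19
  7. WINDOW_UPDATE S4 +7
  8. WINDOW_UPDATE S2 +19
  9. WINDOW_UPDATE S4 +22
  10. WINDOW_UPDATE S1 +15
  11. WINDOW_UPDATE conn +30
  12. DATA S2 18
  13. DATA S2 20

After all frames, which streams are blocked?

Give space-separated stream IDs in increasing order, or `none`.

Answer: S2

Derivation:
Op 1: conn=25 S1=32 S2=32 S3=32 S4=25 blocked=[]
Op 2: conn=12 S1=19 S2=32 S3=32 S4=25 blocked=[]
Op 3: conn=12 S1=32 S2=32 S3=32 S4=25 blocked=[]
Op 4: conn=12 S1=32 S2=32 S3=56 S4=25 blocked=[]
Op 5: conn=36 S1=32 S2=32 S3=56 S4=25 blocked=[]
Op 6: conn=17 S1=32 S2=13 S3=56 S4=25 blocked=[]
Op 7: conn=17 S1=32 S2=13 S3=56 S4=32 blocked=[]
Op 8: conn=17 S1=32 S2=32 S3=56 S4=32 blocked=[]
Op 9: conn=17 S1=32 S2=32 S3=56 S4=54 blocked=[]
Op 10: conn=17 S1=47 S2=32 S3=56 S4=54 blocked=[]
Op 11: conn=47 S1=47 S2=32 S3=56 S4=54 blocked=[]
Op 12: conn=29 S1=47 S2=14 S3=56 S4=54 blocked=[]
Op 13: conn=9 S1=47 S2=-6 S3=56 S4=54 blocked=[2]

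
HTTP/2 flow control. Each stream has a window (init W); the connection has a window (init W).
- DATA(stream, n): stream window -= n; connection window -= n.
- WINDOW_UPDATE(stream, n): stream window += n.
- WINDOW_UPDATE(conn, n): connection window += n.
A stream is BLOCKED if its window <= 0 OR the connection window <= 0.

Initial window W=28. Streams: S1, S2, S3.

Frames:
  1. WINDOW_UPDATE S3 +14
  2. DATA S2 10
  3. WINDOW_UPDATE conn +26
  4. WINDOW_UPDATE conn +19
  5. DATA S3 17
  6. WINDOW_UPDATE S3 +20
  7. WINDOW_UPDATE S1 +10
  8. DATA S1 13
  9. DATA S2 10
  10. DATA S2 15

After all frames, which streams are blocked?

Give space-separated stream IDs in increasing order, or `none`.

Answer: S2

Derivation:
Op 1: conn=28 S1=28 S2=28 S3=42 blocked=[]
Op 2: conn=18 S1=28 S2=18 S3=42 blocked=[]
Op 3: conn=44 S1=28 S2=18 S3=42 blocked=[]
Op 4: conn=63 S1=28 S2=18 S3=42 blocked=[]
Op 5: conn=46 S1=28 S2=18 S3=25 blocked=[]
Op 6: conn=46 S1=28 S2=18 S3=45 blocked=[]
Op 7: conn=46 S1=38 S2=18 S3=45 blocked=[]
Op 8: conn=33 S1=25 S2=18 S3=45 blocked=[]
Op 9: conn=23 S1=25 S2=8 S3=45 blocked=[]
Op 10: conn=8 S1=25 S2=-7 S3=45 blocked=[2]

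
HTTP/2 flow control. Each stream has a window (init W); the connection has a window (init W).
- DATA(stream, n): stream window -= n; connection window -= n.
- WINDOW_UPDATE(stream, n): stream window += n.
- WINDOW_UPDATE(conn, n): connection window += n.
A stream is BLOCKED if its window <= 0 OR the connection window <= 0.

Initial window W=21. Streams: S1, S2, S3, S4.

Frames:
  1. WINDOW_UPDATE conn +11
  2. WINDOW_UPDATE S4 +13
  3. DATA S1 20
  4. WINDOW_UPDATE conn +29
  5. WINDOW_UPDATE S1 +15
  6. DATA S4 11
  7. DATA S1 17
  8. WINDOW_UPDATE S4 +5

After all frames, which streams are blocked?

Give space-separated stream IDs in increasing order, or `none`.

Op 1: conn=32 S1=21 S2=21 S3=21 S4=21 blocked=[]
Op 2: conn=32 S1=21 S2=21 S3=21 S4=34 blocked=[]
Op 3: conn=12 S1=1 S2=21 S3=21 S4=34 blocked=[]
Op 4: conn=41 S1=1 S2=21 S3=21 S4=34 blocked=[]
Op 5: conn=41 S1=16 S2=21 S3=21 S4=34 blocked=[]
Op 6: conn=30 S1=16 S2=21 S3=21 S4=23 blocked=[]
Op 7: conn=13 S1=-1 S2=21 S3=21 S4=23 blocked=[1]
Op 8: conn=13 S1=-1 S2=21 S3=21 S4=28 blocked=[1]

Answer: S1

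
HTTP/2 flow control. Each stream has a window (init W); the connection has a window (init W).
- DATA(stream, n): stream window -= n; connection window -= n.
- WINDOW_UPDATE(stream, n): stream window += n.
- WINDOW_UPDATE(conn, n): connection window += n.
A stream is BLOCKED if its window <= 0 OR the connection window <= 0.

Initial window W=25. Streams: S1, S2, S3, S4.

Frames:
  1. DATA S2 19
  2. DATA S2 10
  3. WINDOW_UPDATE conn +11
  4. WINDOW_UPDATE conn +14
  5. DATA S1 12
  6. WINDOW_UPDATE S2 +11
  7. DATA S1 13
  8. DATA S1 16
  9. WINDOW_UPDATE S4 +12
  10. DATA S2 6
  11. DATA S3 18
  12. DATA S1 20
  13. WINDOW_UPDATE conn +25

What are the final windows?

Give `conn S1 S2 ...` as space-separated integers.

Op 1: conn=6 S1=25 S2=6 S3=25 S4=25 blocked=[]
Op 2: conn=-4 S1=25 S2=-4 S3=25 S4=25 blocked=[1, 2, 3, 4]
Op 3: conn=7 S1=25 S2=-4 S3=25 S4=25 blocked=[2]
Op 4: conn=21 S1=25 S2=-4 S3=25 S4=25 blocked=[2]
Op 5: conn=9 S1=13 S2=-4 S3=25 S4=25 blocked=[2]
Op 6: conn=9 S1=13 S2=7 S3=25 S4=25 blocked=[]
Op 7: conn=-4 S1=0 S2=7 S3=25 S4=25 blocked=[1, 2, 3, 4]
Op 8: conn=-20 S1=-16 S2=7 S3=25 S4=25 blocked=[1, 2, 3, 4]
Op 9: conn=-20 S1=-16 S2=7 S3=25 S4=37 blocked=[1, 2, 3, 4]
Op 10: conn=-26 S1=-16 S2=1 S3=25 S4=37 blocked=[1, 2, 3, 4]
Op 11: conn=-44 S1=-16 S2=1 S3=7 S4=37 blocked=[1, 2, 3, 4]
Op 12: conn=-64 S1=-36 S2=1 S3=7 S4=37 blocked=[1, 2, 3, 4]
Op 13: conn=-39 S1=-36 S2=1 S3=7 S4=37 blocked=[1, 2, 3, 4]

Answer: -39 -36 1 7 37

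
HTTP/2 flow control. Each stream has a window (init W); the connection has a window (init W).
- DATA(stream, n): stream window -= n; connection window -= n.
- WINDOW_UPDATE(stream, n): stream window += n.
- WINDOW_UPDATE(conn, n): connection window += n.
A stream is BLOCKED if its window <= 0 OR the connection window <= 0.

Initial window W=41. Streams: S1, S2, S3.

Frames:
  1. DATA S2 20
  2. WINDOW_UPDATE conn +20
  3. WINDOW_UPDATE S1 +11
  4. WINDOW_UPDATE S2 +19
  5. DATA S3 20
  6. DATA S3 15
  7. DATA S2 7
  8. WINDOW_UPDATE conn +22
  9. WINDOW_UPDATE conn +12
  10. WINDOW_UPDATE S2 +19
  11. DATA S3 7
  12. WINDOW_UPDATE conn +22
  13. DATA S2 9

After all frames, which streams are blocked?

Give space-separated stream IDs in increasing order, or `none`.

Answer: S3

Derivation:
Op 1: conn=21 S1=41 S2=21 S3=41 blocked=[]
Op 2: conn=41 S1=41 S2=21 S3=41 blocked=[]
Op 3: conn=41 S1=52 S2=21 S3=41 blocked=[]
Op 4: conn=41 S1=52 S2=40 S3=41 blocked=[]
Op 5: conn=21 S1=52 S2=40 S3=21 blocked=[]
Op 6: conn=6 S1=52 S2=40 S3=6 blocked=[]
Op 7: conn=-1 S1=52 S2=33 S3=6 blocked=[1, 2, 3]
Op 8: conn=21 S1=52 S2=33 S3=6 blocked=[]
Op 9: conn=33 S1=52 S2=33 S3=6 blocked=[]
Op 10: conn=33 S1=52 S2=52 S3=6 blocked=[]
Op 11: conn=26 S1=52 S2=52 S3=-1 blocked=[3]
Op 12: conn=48 S1=52 S2=52 S3=-1 blocked=[3]
Op 13: conn=39 S1=52 S2=43 S3=-1 blocked=[3]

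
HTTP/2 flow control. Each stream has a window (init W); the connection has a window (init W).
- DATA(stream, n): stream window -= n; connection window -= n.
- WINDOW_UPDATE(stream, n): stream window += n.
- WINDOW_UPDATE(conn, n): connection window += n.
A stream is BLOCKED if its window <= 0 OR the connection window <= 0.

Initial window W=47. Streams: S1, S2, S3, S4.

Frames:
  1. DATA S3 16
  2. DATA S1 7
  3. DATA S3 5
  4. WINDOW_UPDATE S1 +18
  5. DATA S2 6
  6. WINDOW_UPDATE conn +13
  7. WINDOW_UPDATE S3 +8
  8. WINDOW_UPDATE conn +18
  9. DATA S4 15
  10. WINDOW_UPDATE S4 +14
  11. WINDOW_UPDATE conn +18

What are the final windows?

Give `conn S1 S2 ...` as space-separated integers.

Answer: 47 58 41 34 46

Derivation:
Op 1: conn=31 S1=47 S2=47 S3=31 S4=47 blocked=[]
Op 2: conn=24 S1=40 S2=47 S3=31 S4=47 blocked=[]
Op 3: conn=19 S1=40 S2=47 S3=26 S4=47 blocked=[]
Op 4: conn=19 S1=58 S2=47 S3=26 S4=47 blocked=[]
Op 5: conn=13 S1=58 S2=41 S3=26 S4=47 blocked=[]
Op 6: conn=26 S1=58 S2=41 S3=26 S4=47 blocked=[]
Op 7: conn=26 S1=58 S2=41 S3=34 S4=47 blocked=[]
Op 8: conn=44 S1=58 S2=41 S3=34 S4=47 blocked=[]
Op 9: conn=29 S1=58 S2=41 S3=34 S4=32 blocked=[]
Op 10: conn=29 S1=58 S2=41 S3=34 S4=46 blocked=[]
Op 11: conn=47 S1=58 S2=41 S3=34 S4=46 blocked=[]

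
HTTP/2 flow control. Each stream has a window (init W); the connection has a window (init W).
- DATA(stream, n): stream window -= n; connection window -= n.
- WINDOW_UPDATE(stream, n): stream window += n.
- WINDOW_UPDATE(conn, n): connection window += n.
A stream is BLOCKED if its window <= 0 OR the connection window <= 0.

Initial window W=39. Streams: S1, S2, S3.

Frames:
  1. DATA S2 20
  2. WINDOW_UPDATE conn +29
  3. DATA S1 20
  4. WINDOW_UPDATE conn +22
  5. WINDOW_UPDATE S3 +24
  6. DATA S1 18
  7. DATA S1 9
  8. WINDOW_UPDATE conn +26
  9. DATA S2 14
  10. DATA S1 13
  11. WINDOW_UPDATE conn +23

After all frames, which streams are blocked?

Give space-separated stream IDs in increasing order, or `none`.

Answer: S1

Derivation:
Op 1: conn=19 S1=39 S2=19 S3=39 blocked=[]
Op 2: conn=48 S1=39 S2=19 S3=39 blocked=[]
Op 3: conn=28 S1=19 S2=19 S3=39 blocked=[]
Op 4: conn=50 S1=19 S2=19 S3=39 blocked=[]
Op 5: conn=50 S1=19 S2=19 S3=63 blocked=[]
Op 6: conn=32 S1=1 S2=19 S3=63 blocked=[]
Op 7: conn=23 S1=-8 S2=19 S3=63 blocked=[1]
Op 8: conn=49 S1=-8 S2=19 S3=63 blocked=[1]
Op 9: conn=35 S1=-8 S2=5 S3=63 blocked=[1]
Op 10: conn=22 S1=-21 S2=5 S3=63 blocked=[1]
Op 11: conn=45 S1=-21 S2=5 S3=63 blocked=[1]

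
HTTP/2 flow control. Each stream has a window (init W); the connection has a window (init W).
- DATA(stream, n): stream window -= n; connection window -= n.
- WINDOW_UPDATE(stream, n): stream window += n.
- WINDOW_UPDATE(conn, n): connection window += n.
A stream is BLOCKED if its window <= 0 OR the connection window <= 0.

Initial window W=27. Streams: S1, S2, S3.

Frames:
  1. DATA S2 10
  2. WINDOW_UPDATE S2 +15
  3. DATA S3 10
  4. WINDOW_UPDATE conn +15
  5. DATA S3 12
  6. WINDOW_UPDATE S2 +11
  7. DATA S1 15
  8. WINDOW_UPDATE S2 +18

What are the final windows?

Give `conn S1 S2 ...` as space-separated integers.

Op 1: conn=17 S1=27 S2=17 S3=27 blocked=[]
Op 2: conn=17 S1=27 S2=32 S3=27 blocked=[]
Op 3: conn=7 S1=27 S2=32 S3=17 blocked=[]
Op 4: conn=22 S1=27 S2=32 S3=17 blocked=[]
Op 5: conn=10 S1=27 S2=32 S3=5 blocked=[]
Op 6: conn=10 S1=27 S2=43 S3=5 blocked=[]
Op 7: conn=-5 S1=12 S2=43 S3=5 blocked=[1, 2, 3]
Op 8: conn=-5 S1=12 S2=61 S3=5 blocked=[1, 2, 3]

Answer: -5 12 61 5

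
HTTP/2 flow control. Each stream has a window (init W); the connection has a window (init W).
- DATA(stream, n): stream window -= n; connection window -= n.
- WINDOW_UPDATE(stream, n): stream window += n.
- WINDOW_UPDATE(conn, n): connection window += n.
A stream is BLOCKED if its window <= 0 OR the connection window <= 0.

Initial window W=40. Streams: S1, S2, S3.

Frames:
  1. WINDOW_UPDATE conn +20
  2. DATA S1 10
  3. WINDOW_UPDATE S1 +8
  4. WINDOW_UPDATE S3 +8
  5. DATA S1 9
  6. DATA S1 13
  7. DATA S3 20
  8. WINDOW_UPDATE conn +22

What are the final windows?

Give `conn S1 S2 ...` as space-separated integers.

Answer: 30 16 40 28

Derivation:
Op 1: conn=60 S1=40 S2=40 S3=40 blocked=[]
Op 2: conn=50 S1=30 S2=40 S3=40 blocked=[]
Op 3: conn=50 S1=38 S2=40 S3=40 blocked=[]
Op 4: conn=50 S1=38 S2=40 S3=48 blocked=[]
Op 5: conn=41 S1=29 S2=40 S3=48 blocked=[]
Op 6: conn=28 S1=16 S2=40 S3=48 blocked=[]
Op 7: conn=8 S1=16 S2=40 S3=28 blocked=[]
Op 8: conn=30 S1=16 S2=40 S3=28 blocked=[]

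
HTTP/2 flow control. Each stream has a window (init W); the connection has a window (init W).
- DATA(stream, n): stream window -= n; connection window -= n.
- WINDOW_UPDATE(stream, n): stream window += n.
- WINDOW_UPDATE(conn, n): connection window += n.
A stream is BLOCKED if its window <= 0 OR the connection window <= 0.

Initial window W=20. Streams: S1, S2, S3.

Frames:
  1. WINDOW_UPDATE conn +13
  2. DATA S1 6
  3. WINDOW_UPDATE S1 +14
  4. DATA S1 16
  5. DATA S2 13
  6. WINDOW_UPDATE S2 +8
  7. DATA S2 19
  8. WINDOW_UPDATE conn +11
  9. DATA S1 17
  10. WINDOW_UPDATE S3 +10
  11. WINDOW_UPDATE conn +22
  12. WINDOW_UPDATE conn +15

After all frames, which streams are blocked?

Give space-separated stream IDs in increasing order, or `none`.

Op 1: conn=33 S1=20 S2=20 S3=20 blocked=[]
Op 2: conn=27 S1=14 S2=20 S3=20 blocked=[]
Op 3: conn=27 S1=28 S2=20 S3=20 blocked=[]
Op 4: conn=11 S1=12 S2=20 S3=20 blocked=[]
Op 5: conn=-2 S1=12 S2=7 S3=20 blocked=[1, 2, 3]
Op 6: conn=-2 S1=12 S2=15 S3=20 blocked=[1, 2, 3]
Op 7: conn=-21 S1=12 S2=-4 S3=20 blocked=[1, 2, 3]
Op 8: conn=-10 S1=12 S2=-4 S3=20 blocked=[1, 2, 3]
Op 9: conn=-27 S1=-5 S2=-4 S3=20 blocked=[1, 2, 3]
Op 10: conn=-27 S1=-5 S2=-4 S3=30 blocked=[1, 2, 3]
Op 11: conn=-5 S1=-5 S2=-4 S3=30 blocked=[1, 2, 3]
Op 12: conn=10 S1=-5 S2=-4 S3=30 blocked=[1, 2]

Answer: S1 S2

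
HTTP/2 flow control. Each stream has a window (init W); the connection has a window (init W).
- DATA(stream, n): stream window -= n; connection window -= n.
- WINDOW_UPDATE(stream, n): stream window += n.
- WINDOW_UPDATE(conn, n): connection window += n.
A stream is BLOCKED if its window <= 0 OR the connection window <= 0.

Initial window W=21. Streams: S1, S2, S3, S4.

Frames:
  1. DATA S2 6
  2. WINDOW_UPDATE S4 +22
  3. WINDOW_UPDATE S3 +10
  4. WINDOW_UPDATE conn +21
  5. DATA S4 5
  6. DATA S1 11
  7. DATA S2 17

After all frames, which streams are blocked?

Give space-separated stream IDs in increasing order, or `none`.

Answer: S2

Derivation:
Op 1: conn=15 S1=21 S2=15 S3=21 S4=21 blocked=[]
Op 2: conn=15 S1=21 S2=15 S3=21 S4=43 blocked=[]
Op 3: conn=15 S1=21 S2=15 S3=31 S4=43 blocked=[]
Op 4: conn=36 S1=21 S2=15 S3=31 S4=43 blocked=[]
Op 5: conn=31 S1=21 S2=15 S3=31 S4=38 blocked=[]
Op 6: conn=20 S1=10 S2=15 S3=31 S4=38 blocked=[]
Op 7: conn=3 S1=10 S2=-2 S3=31 S4=38 blocked=[2]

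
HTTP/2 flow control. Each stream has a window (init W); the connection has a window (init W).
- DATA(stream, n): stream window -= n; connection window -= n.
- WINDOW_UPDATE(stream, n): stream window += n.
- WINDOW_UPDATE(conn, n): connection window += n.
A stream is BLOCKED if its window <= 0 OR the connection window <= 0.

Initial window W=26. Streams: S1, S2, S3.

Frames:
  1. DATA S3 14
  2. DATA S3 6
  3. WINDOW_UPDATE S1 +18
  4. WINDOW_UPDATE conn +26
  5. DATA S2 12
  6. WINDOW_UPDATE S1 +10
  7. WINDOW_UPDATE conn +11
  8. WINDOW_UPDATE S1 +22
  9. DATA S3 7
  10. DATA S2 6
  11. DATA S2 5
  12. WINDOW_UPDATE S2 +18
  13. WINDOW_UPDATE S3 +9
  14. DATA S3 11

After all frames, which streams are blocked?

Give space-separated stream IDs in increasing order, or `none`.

Op 1: conn=12 S1=26 S2=26 S3=12 blocked=[]
Op 2: conn=6 S1=26 S2=26 S3=6 blocked=[]
Op 3: conn=6 S1=44 S2=26 S3=6 blocked=[]
Op 4: conn=32 S1=44 S2=26 S3=6 blocked=[]
Op 5: conn=20 S1=44 S2=14 S3=6 blocked=[]
Op 6: conn=20 S1=54 S2=14 S3=6 blocked=[]
Op 7: conn=31 S1=54 S2=14 S3=6 blocked=[]
Op 8: conn=31 S1=76 S2=14 S3=6 blocked=[]
Op 9: conn=24 S1=76 S2=14 S3=-1 blocked=[3]
Op 10: conn=18 S1=76 S2=8 S3=-1 blocked=[3]
Op 11: conn=13 S1=76 S2=3 S3=-1 blocked=[3]
Op 12: conn=13 S1=76 S2=21 S3=-1 blocked=[3]
Op 13: conn=13 S1=76 S2=21 S3=8 blocked=[]
Op 14: conn=2 S1=76 S2=21 S3=-3 blocked=[3]

Answer: S3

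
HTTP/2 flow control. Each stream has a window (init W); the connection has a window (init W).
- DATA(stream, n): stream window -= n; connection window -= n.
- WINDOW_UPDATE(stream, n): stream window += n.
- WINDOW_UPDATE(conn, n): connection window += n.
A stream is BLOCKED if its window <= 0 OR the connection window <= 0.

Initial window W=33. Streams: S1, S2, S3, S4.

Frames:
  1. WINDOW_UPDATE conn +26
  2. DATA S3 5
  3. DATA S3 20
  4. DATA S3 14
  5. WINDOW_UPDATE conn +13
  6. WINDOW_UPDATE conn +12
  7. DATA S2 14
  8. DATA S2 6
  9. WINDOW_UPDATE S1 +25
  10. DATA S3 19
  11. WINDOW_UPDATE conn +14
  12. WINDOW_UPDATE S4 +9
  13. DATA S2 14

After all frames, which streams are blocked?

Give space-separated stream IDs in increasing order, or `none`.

Op 1: conn=59 S1=33 S2=33 S3=33 S4=33 blocked=[]
Op 2: conn=54 S1=33 S2=33 S3=28 S4=33 blocked=[]
Op 3: conn=34 S1=33 S2=33 S3=8 S4=33 blocked=[]
Op 4: conn=20 S1=33 S2=33 S3=-6 S4=33 blocked=[3]
Op 5: conn=33 S1=33 S2=33 S3=-6 S4=33 blocked=[3]
Op 6: conn=45 S1=33 S2=33 S3=-6 S4=33 blocked=[3]
Op 7: conn=31 S1=33 S2=19 S3=-6 S4=33 blocked=[3]
Op 8: conn=25 S1=33 S2=13 S3=-6 S4=33 blocked=[3]
Op 9: conn=25 S1=58 S2=13 S3=-6 S4=33 blocked=[3]
Op 10: conn=6 S1=58 S2=13 S3=-25 S4=33 blocked=[3]
Op 11: conn=20 S1=58 S2=13 S3=-25 S4=33 blocked=[3]
Op 12: conn=20 S1=58 S2=13 S3=-25 S4=42 blocked=[3]
Op 13: conn=6 S1=58 S2=-1 S3=-25 S4=42 blocked=[2, 3]

Answer: S2 S3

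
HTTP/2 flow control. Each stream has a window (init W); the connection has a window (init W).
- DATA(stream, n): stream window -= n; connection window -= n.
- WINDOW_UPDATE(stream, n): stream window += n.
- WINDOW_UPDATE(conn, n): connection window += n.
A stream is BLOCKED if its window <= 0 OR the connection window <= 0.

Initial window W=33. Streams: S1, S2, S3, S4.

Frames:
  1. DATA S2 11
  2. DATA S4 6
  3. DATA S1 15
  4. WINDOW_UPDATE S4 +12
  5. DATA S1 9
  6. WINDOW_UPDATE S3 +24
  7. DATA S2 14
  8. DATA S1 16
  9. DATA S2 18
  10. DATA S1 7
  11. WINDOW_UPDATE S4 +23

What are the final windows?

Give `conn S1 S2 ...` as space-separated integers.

Op 1: conn=22 S1=33 S2=22 S3=33 S4=33 blocked=[]
Op 2: conn=16 S1=33 S2=22 S3=33 S4=27 blocked=[]
Op 3: conn=1 S1=18 S2=22 S3=33 S4=27 blocked=[]
Op 4: conn=1 S1=18 S2=22 S3=33 S4=39 blocked=[]
Op 5: conn=-8 S1=9 S2=22 S3=33 S4=39 blocked=[1, 2, 3, 4]
Op 6: conn=-8 S1=9 S2=22 S3=57 S4=39 blocked=[1, 2, 3, 4]
Op 7: conn=-22 S1=9 S2=8 S3=57 S4=39 blocked=[1, 2, 3, 4]
Op 8: conn=-38 S1=-7 S2=8 S3=57 S4=39 blocked=[1, 2, 3, 4]
Op 9: conn=-56 S1=-7 S2=-10 S3=57 S4=39 blocked=[1, 2, 3, 4]
Op 10: conn=-63 S1=-14 S2=-10 S3=57 S4=39 blocked=[1, 2, 3, 4]
Op 11: conn=-63 S1=-14 S2=-10 S3=57 S4=62 blocked=[1, 2, 3, 4]

Answer: -63 -14 -10 57 62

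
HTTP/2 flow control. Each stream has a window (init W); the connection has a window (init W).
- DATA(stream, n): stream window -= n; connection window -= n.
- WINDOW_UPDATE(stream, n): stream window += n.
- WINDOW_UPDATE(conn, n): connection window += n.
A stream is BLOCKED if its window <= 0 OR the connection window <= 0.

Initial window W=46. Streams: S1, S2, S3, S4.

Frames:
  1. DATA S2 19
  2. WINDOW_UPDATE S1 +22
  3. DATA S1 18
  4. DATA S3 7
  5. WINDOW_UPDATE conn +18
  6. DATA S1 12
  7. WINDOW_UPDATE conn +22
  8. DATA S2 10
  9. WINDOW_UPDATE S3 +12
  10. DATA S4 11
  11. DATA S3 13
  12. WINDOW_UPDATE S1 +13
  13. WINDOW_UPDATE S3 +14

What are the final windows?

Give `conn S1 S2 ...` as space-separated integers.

Op 1: conn=27 S1=46 S2=27 S3=46 S4=46 blocked=[]
Op 2: conn=27 S1=68 S2=27 S3=46 S4=46 blocked=[]
Op 3: conn=9 S1=50 S2=27 S3=46 S4=46 blocked=[]
Op 4: conn=2 S1=50 S2=27 S3=39 S4=46 blocked=[]
Op 5: conn=20 S1=50 S2=27 S3=39 S4=46 blocked=[]
Op 6: conn=8 S1=38 S2=27 S3=39 S4=46 blocked=[]
Op 7: conn=30 S1=38 S2=27 S3=39 S4=46 blocked=[]
Op 8: conn=20 S1=38 S2=17 S3=39 S4=46 blocked=[]
Op 9: conn=20 S1=38 S2=17 S3=51 S4=46 blocked=[]
Op 10: conn=9 S1=38 S2=17 S3=51 S4=35 blocked=[]
Op 11: conn=-4 S1=38 S2=17 S3=38 S4=35 blocked=[1, 2, 3, 4]
Op 12: conn=-4 S1=51 S2=17 S3=38 S4=35 blocked=[1, 2, 3, 4]
Op 13: conn=-4 S1=51 S2=17 S3=52 S4=35 blocked=[1, 2, 3, 4]

Answer: -4 51 17 52 35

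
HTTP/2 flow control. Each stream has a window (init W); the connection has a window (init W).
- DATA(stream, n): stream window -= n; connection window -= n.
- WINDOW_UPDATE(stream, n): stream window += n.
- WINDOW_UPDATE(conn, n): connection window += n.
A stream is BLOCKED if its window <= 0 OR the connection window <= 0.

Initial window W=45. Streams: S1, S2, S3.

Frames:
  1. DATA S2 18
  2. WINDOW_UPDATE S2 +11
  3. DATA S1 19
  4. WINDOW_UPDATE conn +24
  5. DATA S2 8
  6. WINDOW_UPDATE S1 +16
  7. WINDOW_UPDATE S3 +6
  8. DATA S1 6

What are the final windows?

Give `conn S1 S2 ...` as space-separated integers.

Op 1: conn=27 S1=45 S2=27 S3=45 blocked=[]
Op 2: conn=27 S1=45 S2=38 S3=45 blocked=[]
Op 3: conn=8 S1=26 S2=38 S3=45 blocked=[]
Op 4: conn=32 S1=26 S2=38 S3=45 blocked=[]
Op 5: conn=24 S1=26 S2=30 S3=45 blocked=[]
Op 6: conn=24 S1=42 S2=30 S3=45 blocked=[]
Op 7: conn=24 S1=42 S2=30 S3=51 blocked=[]
Op 8: conn=18 S1=36 S2=30 S3=51 blocked=[]

Answer: 18 36 30 51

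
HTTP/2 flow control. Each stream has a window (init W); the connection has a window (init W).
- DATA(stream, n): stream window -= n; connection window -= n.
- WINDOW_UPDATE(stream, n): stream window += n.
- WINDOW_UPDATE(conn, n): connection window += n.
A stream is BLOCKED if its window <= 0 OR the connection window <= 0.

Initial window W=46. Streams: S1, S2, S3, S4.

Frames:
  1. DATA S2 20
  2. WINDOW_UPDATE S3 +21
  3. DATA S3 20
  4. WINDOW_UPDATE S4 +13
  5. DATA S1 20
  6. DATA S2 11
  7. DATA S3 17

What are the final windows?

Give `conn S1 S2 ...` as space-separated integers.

Answer: -42 26 15 30 59

Derivation:
Op 1: conn=26 S1=46 S2=26 S3=46 S4=46 blocked=[]
Op 2: conn=26 S1=46 S2=26 S3=67 S4=46 blocked=[]
Op 3: conn=6 S1=46 S2=26 S3=47 S4=46 blocked=[]
Op 4: conn=6 S1=46 S2=26 S3=47 S4=59 blocked=[]
Op 5: conn=-14 S1=26 S2=26 S3=47 S4=59 blocked=[1, 2, 3, 4]
Op 6: conn=-25 S1=26 S2=15 S3=47 S4=59 blocked=[1, 2, 3, 4]
Op 7: conn=-42 S1=26 S2=15 S3=30 S4=59 blocked=[1, 2, 3, 4]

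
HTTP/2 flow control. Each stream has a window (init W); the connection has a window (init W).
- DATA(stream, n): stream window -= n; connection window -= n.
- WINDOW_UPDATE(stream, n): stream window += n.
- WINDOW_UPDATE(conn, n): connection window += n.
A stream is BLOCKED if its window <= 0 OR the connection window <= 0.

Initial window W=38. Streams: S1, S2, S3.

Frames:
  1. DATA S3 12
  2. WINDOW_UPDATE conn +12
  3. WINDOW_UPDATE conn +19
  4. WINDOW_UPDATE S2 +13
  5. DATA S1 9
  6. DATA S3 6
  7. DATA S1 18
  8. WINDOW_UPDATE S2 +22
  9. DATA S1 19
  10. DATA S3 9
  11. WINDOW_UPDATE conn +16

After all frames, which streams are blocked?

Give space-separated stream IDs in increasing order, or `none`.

Answer: S1

Derivation:
Op 1: conn=26 S1=38 S2=38 S3=26 blocked=[]
Op 2: conn=38 S1=38 S2=38 S3=26 blocked=[]
Op 3: conn=57 S1=38 S2=38 S3=26 blocked=[]
Op 4: conn=57 S1=38 S2=51 S3=26 blocked=[]
Op 5: conn=48 S1=29 S2=51 S3=26 blocked=[]
Op 6: conn=42 S1=29 S2=51 S3=20 blocked=[]
Op 7: conn=24 S1=11 S2=51 S3=20 blocked=[]
Op 8: conn=24 S1=11 S2=73 S3=20 blocked=[]
Op 9: conn=5 S1=-8 S2=73 S3=20 blocked=[1]
Op 10: conn=-4 S1=-8 S2=73 S3=11 blocked=[1, 2, 3]
Op 11: conn=12 S1=-8 S2=73 S3=11 blocked=[1]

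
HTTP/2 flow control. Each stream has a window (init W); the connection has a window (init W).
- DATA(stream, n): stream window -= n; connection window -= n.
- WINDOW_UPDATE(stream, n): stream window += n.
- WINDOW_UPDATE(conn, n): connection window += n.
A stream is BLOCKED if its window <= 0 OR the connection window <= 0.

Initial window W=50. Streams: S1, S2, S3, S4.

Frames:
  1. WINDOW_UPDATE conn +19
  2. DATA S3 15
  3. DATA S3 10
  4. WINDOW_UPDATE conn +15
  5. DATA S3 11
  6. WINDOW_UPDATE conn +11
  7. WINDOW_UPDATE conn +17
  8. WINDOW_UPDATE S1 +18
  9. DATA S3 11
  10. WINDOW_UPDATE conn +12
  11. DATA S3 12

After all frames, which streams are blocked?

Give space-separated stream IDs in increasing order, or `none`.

Op 1: conn=69 S1=50 S2=50 S3=50 S4=50 blocked=[]
Op 2: conn=54 S1=50 S2=50 S3=35 S4=50 blocked=[]
Op 3: conn=44 S1=50 S2=50 S3=25 S4=50 blocked=[]
Op 4: conn=59 S1=50 S2=50 S3=25 S4=50 blocked=[]
Op 5: conn=48 S1=50 S2=50 S3=14 S4=50 blocked=[]
Op 6: conn=59 S1=50 S2=50 S3=14 S4=50 blocked=[]
Op 7: conn=76 S1=50 S2=50 S3=14 S4=50 blocked=[]
Op 8: conn=76 S1=68 S2=50 S3=14 S4=50 blocked=[]
Op 9: conn=65 S1=68 S2=50 S3=3 S4=50 blocked=[]
Op 10: conn=77 S1=68 S2=50 S3=3 S4=50 blocked=[]
Op 11: conn=65 S1=68 S2=50 S3=-9 S4=50 blocked=[3]

Answer: S3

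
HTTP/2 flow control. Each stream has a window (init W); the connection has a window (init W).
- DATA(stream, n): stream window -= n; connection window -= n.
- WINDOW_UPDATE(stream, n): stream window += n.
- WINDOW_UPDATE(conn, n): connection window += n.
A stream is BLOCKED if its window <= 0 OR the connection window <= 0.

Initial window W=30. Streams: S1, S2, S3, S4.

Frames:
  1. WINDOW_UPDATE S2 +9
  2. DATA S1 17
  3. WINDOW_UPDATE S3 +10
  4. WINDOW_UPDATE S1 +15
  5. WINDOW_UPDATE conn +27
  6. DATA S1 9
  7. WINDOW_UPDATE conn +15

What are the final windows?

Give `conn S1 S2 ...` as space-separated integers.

Op 1: conn=30 S1=30 S2=39 S3=30 S4=30 blocked=[]
Op 2: conn=13 S1=13 S2=39 S3=30 S4=30 blocked=[]
Op 3: conn=13 S1=13 S2=39 S3=40 S4=30 blocked=[]
Op 4: conn=13 S1=28 S2=39 S3=40 S4=30 blocked=[]
Op 5: conn=40 S1=28 S2=39 S3=40 S4=30 blocked=[]
Op 6: conn=31 S1=19 S2=39 S3=40 S4=30 blocked=[]
Op 7: conn=46 S1=19 S2=39 S3=40 S4=30 blocked=[]

Answer: 46 19 39 40 30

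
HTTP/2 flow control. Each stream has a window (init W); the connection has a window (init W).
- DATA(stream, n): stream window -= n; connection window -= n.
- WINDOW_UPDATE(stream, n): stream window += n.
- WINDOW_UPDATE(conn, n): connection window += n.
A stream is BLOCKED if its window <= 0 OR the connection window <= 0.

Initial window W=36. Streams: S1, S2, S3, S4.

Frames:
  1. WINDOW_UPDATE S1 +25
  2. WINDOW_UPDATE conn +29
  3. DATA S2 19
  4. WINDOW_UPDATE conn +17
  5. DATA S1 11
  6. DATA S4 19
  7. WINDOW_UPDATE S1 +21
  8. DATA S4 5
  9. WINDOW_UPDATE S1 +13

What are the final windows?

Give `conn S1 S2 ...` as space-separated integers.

Answer: 28 84 17 36 12

Derivation:
Op 1: conn=36 S1=61 S2=36 S3=36 S4=36 blocked=[]
Op 2: conn=65 S1=61 S2=36 S3=36 S4=36 blocked=[]
Op 3: conn=46 S1=61 S2=17 S3=36 S4=36 blocked=[]
Op 4: conn=63 S1=61 S2=17 S3=36 S4=36 blocked=[]
Op 5: conn=52 S1=50 S2=17 S3=36 S4=36 blocked=[]
Op 6: conn=33 S1=50 S2=17 S3=36 S4=17 blocked=[]
Op 7: conn=33 S1=71 S2=17 S3=36 S4=17 blocked=[]
Op 8: conn=28 S1=71 S2=17 S3=36 S4=12 blocked=[]
Op 9: conn=28 S1=84 S2=17 S3=36 S4=12 blocked=[]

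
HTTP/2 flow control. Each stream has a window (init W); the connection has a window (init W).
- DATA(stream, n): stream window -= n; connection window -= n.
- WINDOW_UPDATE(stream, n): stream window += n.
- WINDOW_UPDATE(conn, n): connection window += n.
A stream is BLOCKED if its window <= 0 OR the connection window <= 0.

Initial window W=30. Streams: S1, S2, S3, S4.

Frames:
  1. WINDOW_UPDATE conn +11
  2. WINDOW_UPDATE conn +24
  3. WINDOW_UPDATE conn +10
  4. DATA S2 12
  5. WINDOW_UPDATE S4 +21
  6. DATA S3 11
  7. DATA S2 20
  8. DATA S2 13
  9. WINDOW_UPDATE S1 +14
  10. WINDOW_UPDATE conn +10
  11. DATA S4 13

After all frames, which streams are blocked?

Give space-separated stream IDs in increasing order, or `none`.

Op 1: conn=41 S1=30 S2=30 S3=30 S4=30 blocked=[]
Op 2: conn=65 S1=30 S2=30 S3=30 S4=30 blocked=[]
Op 3: conn=75 S1=30 S2=30 S3=30 S4=30 blocked=[]
Op 4: conn=63 S1=30 S2=18 S3=30 S4=30 blocked=[]
Op 5: conn=63 S1=30 S2=18 S3=30 S4=51 blocked=[]
Op 6: conn=52 S1=30 S2=18 S3=19 S4=51 blocked=[]
Op 7: conn=32 S1=30 S2=-2 S3=19 S4=51 blocked=[2]
Op 8: conn=19 S1=30 S2=-15 S3=19 S4=51 blocked=[2]
Op 9: conn=19 S1=44 S2=-15 S3=19 S4=51 blocked=[2]
Op 10: conn=29 S1=44 S2=-15 S3=19 S4=51 blocked=[2]
Op 11: conn=16 S1=44 S2=-15 S3=19 S4=38 blocked=[2]

Answer: S2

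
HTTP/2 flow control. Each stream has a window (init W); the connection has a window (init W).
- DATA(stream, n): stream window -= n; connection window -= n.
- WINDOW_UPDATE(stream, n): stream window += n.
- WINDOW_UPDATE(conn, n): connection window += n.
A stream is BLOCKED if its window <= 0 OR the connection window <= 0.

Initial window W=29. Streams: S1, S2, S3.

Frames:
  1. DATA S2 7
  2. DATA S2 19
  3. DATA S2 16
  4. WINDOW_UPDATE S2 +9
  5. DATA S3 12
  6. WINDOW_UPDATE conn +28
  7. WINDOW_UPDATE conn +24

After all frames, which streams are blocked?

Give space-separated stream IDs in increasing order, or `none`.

Op 1: conn=22 S1=29 S2=22 S3=29 blocked=[]
Op 2: conn=3 S1=29 S2=3 S3=29 blocked=[]
Op 3: conn=-13 S1=29 S2=-13 S3=29 blocked=[1, 2, 3]
Op 4: conn=-13 S1=29 S2=-4 S3=29 blocked=[1, 2, 3]
Op 5: conn=-25 S1=29 S2=-4 S3=17 blocked=[1, 2, 3]
Op 6: conn=3 S1=29 S2=-4 S3=17 blocked=[2]
Op 7: conn=27 S1=29 S2=-4 S3=17 blocked=[2]

Answer: S2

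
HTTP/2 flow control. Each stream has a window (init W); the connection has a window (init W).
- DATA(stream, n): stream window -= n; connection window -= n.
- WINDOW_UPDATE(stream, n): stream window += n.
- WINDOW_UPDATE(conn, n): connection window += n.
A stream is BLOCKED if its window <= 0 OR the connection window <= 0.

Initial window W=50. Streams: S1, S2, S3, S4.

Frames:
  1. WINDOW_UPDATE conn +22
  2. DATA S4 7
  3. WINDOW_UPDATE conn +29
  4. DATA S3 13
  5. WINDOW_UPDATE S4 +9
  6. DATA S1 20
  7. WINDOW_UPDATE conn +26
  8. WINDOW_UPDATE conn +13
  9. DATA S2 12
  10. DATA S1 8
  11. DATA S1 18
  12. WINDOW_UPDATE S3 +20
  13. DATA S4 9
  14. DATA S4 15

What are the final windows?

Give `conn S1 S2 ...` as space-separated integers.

Op 1: conn=72 S1=50 S2=50 S3=50 S4=50 blocked=[]
Op 2: conn=65 S1=50 S2=50 S3=50 S4=43 blocked=[]
Op 3: conn=94 S1=50 S2=50 S3=50 S4=43 blocked=[]
Op 4: conn=81 S1=50 S2=50 S3=37 S4=43 blocked=[]
Op 5: conn=81 S1=50 S2=50 S3=37 S4=52 blocked=[]
Op 6: conn=61 S1=30 S2=50 S3=37 S4=52 blocked=[]
Op 7: conn=87 S1=30 S2=50 S3=37 S4=52 blocked=[]
Op 8: conn=100 S1=30 S2=50 S3=37 S4=52 blocked=[]
Op 9: conn=88 S1=30 S2=38 S3=37 S4=52 blocked=[]
Op 10: conn=80 S1=22 S2=38 S3=37 S4=52 blocked=[]
Op 11: conn=62 S1=4 S2=38 S3=37 S4=52 blocked=[]
Op 12: conn=62 S1=4 S2=38 S3=57 S4=52 blocked=[]
Op 13: conn=53 S1=4 S2=38 S3=57 S4=43 blocked=[]
Op 14: conn=38 S1=4 S2=38 S3=57 S4=28 blocked=[]

Answer: 38 4 38 57 28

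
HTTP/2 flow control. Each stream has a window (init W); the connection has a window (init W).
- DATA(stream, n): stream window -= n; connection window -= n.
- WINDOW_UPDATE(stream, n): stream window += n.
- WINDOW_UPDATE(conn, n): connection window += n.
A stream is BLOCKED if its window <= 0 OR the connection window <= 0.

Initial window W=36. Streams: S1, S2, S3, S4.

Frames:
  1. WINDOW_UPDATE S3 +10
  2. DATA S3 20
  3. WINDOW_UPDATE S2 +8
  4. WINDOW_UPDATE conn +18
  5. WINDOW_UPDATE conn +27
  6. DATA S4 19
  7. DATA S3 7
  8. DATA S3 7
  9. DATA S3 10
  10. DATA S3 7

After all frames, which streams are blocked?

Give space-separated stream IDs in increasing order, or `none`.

Answer: S3

Derivation:
Op 1: conn=36 S1=36 S2=36 S3=46 S4=36 blocked=[]
Op 2: conn=16 S1=36 S2=36 S3=26 S4=36 blocked=[]
Op 3: conn=16 S1=36 S2=44 S3=26 S4=36 blocked=[]
Op 4: conn=34 S1=36 S2=44 S3=26 S4=36 blocked=[]
Op 5: conn=61 S1=36 S2=44 S3=26 S4=36 blocked=[]
Op 6: conn=42 S1=36 S2=44 S3=26 S4=17 blocked=[]
Op 7: conn=35 S1=36 S2=44 S3=19 S4=17 blocked=[]
Op 8: conn=28 S1=36 S2=44 S3=12 S4=17 blocked=[]
Op 9: conn=18 S1=36 S2=44 S3=2 S4=17 blocked=[]
Op 10: conn=11 S1=36 S2=44 S3=-5 S4=17 blocked=[3]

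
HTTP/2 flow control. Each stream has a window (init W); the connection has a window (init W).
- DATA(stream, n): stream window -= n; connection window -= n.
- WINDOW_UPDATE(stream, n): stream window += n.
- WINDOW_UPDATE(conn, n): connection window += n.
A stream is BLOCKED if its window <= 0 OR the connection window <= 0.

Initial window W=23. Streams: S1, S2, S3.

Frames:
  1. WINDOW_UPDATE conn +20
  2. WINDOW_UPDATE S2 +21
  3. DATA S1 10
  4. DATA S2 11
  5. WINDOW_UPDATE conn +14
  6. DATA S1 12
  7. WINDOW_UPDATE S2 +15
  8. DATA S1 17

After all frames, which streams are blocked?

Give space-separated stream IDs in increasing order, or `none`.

Op 1: conn=43 S1=23 S2=23 S3=23 blocked=[]
Op 2: conn=43 S1=23 S2=44 S3=23 blocked=[]
Op 3: conn=33 S1=13 S2=44 S3=23 blocked=[]
Op 4: conn=22 S1=13 S2=33 S3=23 blocked=[]
Op 5: conn=36 S1=13 S2=33 S3=23 blocked=[]
Op 6: conn=24 S1=1 S2=33 S3=23 blocked=[]
Op 7: conn=24 S1=1 S2=48 S3=23 blocked=[]
Op 8: conn=7 S1=-16 S2=48 S3=23 blocked=[1]

Answer: S1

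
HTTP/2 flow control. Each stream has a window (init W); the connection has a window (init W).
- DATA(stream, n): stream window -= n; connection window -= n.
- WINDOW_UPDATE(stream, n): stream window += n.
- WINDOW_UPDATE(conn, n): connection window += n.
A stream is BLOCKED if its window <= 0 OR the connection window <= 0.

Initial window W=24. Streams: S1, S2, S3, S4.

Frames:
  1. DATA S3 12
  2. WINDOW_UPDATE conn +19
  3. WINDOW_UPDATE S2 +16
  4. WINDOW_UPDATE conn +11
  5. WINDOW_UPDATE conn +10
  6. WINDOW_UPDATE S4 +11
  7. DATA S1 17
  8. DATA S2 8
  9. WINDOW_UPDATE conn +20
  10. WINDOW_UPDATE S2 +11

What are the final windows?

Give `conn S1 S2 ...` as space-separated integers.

Op 1: conn=12 S1=24 S2=24 S3=12 S4=24 blocked=[]
Op 2: conn=31 S1=24 S2=24 S3=12 S4=24 blocked=[]
Op 3: conn=31 S1=24 S2=40 S3=12 S4=24 blocked=[]
Op 4: conn=42 S1=24 S2=40 S3=12 S4=24 blocked=[]
Op 5: conn=52 S1=24 S2=40 S3=12 S4=24 blocked=[]
Op 6: conn=52 S1=24 S2=40 S3=12 S4=35 blocked=[]
Op 7: conn=35 S1=7 S2=40 S3=12 S4=35 blocked=[]
Op 8: conn=27 S1=7 S2=32 S3=12 S4=35 blocked=[]
Op 9: conn=47 S1=7 S2=32 S3=12 S4=35 blocked=[]
Op 10: conn=47 S1=7 S2=43 S3=12 S4=35 blocked=[]

Answer: 47 7 43 12 35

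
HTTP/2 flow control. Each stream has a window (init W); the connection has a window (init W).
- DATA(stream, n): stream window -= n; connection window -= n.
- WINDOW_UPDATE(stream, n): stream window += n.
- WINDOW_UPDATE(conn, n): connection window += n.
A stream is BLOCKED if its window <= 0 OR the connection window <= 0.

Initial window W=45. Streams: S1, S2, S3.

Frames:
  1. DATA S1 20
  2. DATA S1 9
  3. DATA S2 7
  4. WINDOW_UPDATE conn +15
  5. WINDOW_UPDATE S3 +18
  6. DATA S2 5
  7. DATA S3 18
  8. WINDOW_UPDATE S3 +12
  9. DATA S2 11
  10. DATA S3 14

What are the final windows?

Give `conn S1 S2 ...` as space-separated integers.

Op 1: conn=25 S1=25 S2=45 S3=45 blocked=[]
Op 2: conn=16 S1=16 S2=45 S3=45 blocked=[]
Op 3: conn=9 S1=16 S2=38 S3=45 blocked=[]
Op 4: conn=24 S1=16 S2=38 S3=45 blocked=[]
Op 5: conn=24 S1=16 S2=38 S3=63 blocked=[]
Op 6: conn=19 S1=16 S2=33 S3=63 blocked=[]
Op 7: conn=1 S1=16 S2=33 S3=45 blocked=[]
Op 8: conn=1 S1=16 S2=33 S3=57 blocked=[]
Op 9: conn=-10 S1=16 S2=22 S3=57 blocked=[1, 2, 3]
Op 10: conn=-24 S1=16 S2=22 S3=43 blocked=[1, 2, 3]

Answer: -24 16 22 43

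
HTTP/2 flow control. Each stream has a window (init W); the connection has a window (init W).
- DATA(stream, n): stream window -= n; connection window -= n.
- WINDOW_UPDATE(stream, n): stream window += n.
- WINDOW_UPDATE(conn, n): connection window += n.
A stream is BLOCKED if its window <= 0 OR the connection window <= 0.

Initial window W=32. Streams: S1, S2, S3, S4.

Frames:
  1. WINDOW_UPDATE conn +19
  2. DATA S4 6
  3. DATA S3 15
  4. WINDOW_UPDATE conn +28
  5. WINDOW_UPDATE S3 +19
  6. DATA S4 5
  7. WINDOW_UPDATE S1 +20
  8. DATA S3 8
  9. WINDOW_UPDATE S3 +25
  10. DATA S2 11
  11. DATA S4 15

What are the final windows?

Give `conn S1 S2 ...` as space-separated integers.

Op 1: conn=51 S1=32 S2=32 S3=32 S4=32 blocked=[]
Op 2: conn=45 S1=32 S2=32 S3=32 S4=26 blocked=[]
Op 3: conn=30 S1=32 S2=32 S3=17 S4=26 blocked=[]
Op 4: conn=58 S1=32 S2=32 S3=17 S4=26 blocked=[]
Op 5: conn=58 S1=32 S2=32 S3=36 S4=26 blocked=[]
Op 6: conn=53 S1=32 S2=32 S3=36 S4=21 blocked=[]
Op 7: conn=53 S1=52 S2=32 S3=36 S4=21 blocked=[]
Op 8: conn=45 S1=52 S2=32 S3=28 S4=21 blocked=[]
Op 9: conn=45 S1=52 S2=32 S3=53 S4=21 blocked=[]
Op 10: conn=34 S1=52 S2=21 S3=53 S4=21 blocked=[]
Op 11: conn=19 S1=52 S2=21 S3=53 S4=6 blocked=[]

Answer: 19 52 21 53 6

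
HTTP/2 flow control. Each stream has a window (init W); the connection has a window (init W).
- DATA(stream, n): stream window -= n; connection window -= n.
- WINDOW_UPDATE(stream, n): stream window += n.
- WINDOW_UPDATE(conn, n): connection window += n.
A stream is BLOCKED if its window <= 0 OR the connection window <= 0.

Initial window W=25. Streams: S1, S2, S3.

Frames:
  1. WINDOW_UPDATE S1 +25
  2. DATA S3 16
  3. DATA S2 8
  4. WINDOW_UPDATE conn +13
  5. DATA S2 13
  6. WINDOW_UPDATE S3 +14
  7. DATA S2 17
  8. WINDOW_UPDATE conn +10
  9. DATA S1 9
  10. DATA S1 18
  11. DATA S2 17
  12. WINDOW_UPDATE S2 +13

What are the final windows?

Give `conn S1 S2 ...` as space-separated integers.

Answer: -50 23 -17 23

Derivation:
Op 1: conn=25 S1=50 S2=25 S3=25 blocked=[]
Op 2: conn=9 S1=50 S2=25 S3=9 blocked=[]
Op 3: conn=1 S1=50 S2=17 S3=9 blocked=[]
Op 4: conn=14 S1=50 S2=17 S3=9 blocked=[]
Op 5: conn=1 S1=50 S2=4 S3=9 blocked=[]
Op 6: conn=1 S1=50 S2=4 S3=23 blocked=[]
Op 7: conn=-16 S1=50 S2=-13 S3=23 blocked=[1, 2, 3]
Op 8: conn=-6 S1=50 S2=-13 S3=23 blocked=[1, 2, 3]
Op 9: conn=-15 S1=41 S2=-13 S3=23 blocked=[1, 2, 3]
Op 10: conn=-33 S1=23 S2=-13 S3=23 blocked=[1, 2, 3]
Op 11: conn=-50 S1=23 S2=-30 S3=23 blocked=[1, 2, 3]
Op 12: conn=-50 S1=23 S2=-17 S3=23 blocked=[1, 2, 3]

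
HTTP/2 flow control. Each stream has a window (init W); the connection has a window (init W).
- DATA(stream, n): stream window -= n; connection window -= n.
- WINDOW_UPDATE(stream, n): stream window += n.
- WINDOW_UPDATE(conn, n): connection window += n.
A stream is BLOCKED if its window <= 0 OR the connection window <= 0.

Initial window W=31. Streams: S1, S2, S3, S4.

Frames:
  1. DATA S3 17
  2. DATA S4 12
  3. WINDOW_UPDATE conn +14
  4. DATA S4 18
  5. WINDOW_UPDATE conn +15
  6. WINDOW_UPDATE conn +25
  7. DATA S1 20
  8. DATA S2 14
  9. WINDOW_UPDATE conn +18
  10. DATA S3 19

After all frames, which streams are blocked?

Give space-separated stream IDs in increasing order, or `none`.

Answer: S3

Derivation:
Op 1: conn=14 S1=31 S2=31 S3=14 S4=31 blocked=[]
Op 2: conn=2 S1=31 S2=31 S3=14 S4=19 blocked=[]
Op 3: conn=16 S1=31 S2=31 S3=14 S4=19 blocked=[]
Op 4: conn=-2 S1=31 S2=31 S3=14 S4=1 blocked=[1, 2, 3, 4]
Op 5: conn=13 S1=31 S2=31 S3=14 S4=1 blocked=[]
Op 6: conn=38 S1=31 S2=31 S3=14 S4=1 blocked=[]
Op 7: conn=18 S1=11 S2=31 S3=14 S4=1 blocked=[]
Op 8: conn=4 S1=11 S2=17 S3=14 S4=1 blocked=[]
Op 9: conn=22 S1=11 S2=17 S3=14 S4=1 blocked=[]
Op 10: conn=3 S1=11 S2=17 S3=-5 S4=1 blocked=[3]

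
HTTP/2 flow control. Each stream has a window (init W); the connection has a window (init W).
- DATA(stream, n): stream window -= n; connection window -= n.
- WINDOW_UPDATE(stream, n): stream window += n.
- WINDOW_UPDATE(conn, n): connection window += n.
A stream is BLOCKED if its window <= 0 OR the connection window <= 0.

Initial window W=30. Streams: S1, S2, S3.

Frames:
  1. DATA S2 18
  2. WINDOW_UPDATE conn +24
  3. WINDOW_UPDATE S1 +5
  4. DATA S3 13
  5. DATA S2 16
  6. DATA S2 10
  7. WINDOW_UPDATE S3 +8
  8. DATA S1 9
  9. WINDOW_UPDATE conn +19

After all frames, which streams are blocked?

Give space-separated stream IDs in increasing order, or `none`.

Op 1: conn=12 S1=30 S2=12 S3=30 blocked=[]
Op 2: conn=36 S1=30 S2=12 S3=30 blocked=[]
Op 3: conn=36 S1=35 S2=12 S3=30 blocked=[]
Op 4: conn=23 S1=35 S2=12 S3=17 blocked=[]
Op 5: conn=7 S1=35 S2=-4 S3=17 blocked=[2]
Op 6: conn=-3 S1=35 S2=-14 S3=17 blocked=[1, 2, 3]
Op 7: conn=-3 S1=35 S2=-14 S3=25 blocked=[1, 2, 3]
Op 8: conn=-12 S1=26 S2=-14 S3=25 blocked=[1, 2, 3]
Op 9: conn=7 S1=26 S2=-14 S3=25 blocked=[2]

Answer: S2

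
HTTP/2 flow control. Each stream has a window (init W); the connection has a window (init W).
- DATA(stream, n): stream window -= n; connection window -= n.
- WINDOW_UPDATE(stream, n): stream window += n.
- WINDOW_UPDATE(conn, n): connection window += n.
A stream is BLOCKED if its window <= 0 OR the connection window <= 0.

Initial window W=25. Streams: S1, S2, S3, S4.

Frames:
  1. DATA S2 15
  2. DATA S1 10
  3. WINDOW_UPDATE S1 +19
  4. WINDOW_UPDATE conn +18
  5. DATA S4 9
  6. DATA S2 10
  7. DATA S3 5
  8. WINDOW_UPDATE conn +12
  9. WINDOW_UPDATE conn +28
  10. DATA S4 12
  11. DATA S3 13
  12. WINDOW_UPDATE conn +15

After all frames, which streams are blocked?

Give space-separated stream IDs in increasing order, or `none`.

Op 1: conn=10 S1=25 S2=10 S3=25 S4=25 blocked=[]
Op 2: conn=0 S1=15 S2=10 S3=25 S4=25 blocked=[1, 2, 3, 4]
Op 3: conn=0 S1=34 S2=10 S3=25 S4=25 blocked=[1, 2, 3, 4]
Op 4: conn=18 S1=34 S2=10 S3=25 S4=25 blocked=[]
Op 5: conn=9 S1=34 S2=10 S3=25 S4=16 blocked=[]
Op 6: conn=-1 S1=34 S2=0 S3=25 S4=16 blocked=[1, 2, 3, 4]
Op 7: conn=-6 S1=34 S2=0 S3=20 S4=16 blocked=[1, 2, 3, 4]
Op 8: conn=6 S1=34 S2=0 S3=20 S4=16 blocked=[2]
Op 9: conn=34 S1=34 S2=0 S3=20 S4=16 blocked=[2]
Op 10: conn=22 S1=34 S2=0 S3=20 S4=4 blocked=[2]
Op 11: conn=9 S1=34 S2=0 S3=7 S4=4 blocked=[2]
Op 12: conn=24 S1=34 S2=0 S3=7 S4=4 blocked=[2]

Answer: S2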